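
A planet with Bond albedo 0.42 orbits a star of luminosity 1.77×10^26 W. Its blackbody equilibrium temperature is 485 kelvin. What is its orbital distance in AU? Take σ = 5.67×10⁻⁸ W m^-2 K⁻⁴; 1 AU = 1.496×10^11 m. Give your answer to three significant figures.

0.171 AU

Required flux: S = 4σT⁴/(1−α) = 21640 W m^-2.
Then d = [L/(4πS)]^(1/2) = 2.551×10^10 m, i.e. 0.1706 AU.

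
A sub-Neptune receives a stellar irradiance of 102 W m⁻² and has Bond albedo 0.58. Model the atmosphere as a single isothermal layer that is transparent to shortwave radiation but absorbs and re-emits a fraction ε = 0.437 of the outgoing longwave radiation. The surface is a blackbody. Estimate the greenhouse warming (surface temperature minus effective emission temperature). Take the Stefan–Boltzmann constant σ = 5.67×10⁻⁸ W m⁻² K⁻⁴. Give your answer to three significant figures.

7.45 K

The planet radiates to space at T_e = [S(1−α)/(4σ)]^(1/4) = 117.2 K.
The surface balance (absorbed SW + ε·downward IR = σT_s⁴) with T_a⁴ = T_s⁴/2 reduces to T_s = T_e·[2/(2−ε)]^¼ = 124.7 K.
The atmosphere warms the surface by 7.453 K.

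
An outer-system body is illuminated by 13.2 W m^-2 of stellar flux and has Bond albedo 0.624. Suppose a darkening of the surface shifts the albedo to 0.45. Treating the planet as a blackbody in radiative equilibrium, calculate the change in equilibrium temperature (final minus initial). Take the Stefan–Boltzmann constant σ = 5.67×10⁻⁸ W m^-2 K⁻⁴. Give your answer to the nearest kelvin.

Before: T₁ = [13.20·0.376/(4σ)]^(1/4) = 68.40 K.
Final:   T₂ = [S(1−0.45)/(4σ)]^(1/4) = 75.22 K.
Change: 75.22 − 68.40 = 6.822 K.

7 kelvin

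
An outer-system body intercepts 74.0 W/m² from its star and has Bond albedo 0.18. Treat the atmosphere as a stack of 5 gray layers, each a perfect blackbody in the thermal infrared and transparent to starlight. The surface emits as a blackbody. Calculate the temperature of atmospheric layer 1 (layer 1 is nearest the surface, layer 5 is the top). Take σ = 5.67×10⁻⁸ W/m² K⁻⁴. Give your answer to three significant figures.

191 K

The effective emission temperature is T_e = [S(1−α)/(4σ)]^¼ = 127.9 K.
The net upward flux σT_e⁴ is constant between every pair of levels, so T_k⁴ = (N+1−k)T_e⁴.
With k = 1: T_1 = (5+1−1)^¼·127.9 K = 191.2 K.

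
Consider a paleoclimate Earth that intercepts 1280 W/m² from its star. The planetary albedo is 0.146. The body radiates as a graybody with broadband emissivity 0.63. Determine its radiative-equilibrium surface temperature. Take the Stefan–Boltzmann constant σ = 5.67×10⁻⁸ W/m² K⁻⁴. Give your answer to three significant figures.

The planet absorbs (1−α)S over its disc πR² and re-emits over 4πR², so the mean absorbed flux is (1−0.146)·1280/4 = 273.3 W/m².
Equating to εσT⁴ with ε = 0.63: T = (273.3/0.63σ)^(1/4) = 295.7 K.

296 K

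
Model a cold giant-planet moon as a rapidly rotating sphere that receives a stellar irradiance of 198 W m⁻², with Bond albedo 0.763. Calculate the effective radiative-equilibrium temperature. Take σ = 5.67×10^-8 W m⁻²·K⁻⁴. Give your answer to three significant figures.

120 kelvin

Averaging over the sphere, the absorbed flux is S(1−α)/4 = 11.73 W m⁻².
In equilibrium σT⁴ equals this, so T = 119.9 K.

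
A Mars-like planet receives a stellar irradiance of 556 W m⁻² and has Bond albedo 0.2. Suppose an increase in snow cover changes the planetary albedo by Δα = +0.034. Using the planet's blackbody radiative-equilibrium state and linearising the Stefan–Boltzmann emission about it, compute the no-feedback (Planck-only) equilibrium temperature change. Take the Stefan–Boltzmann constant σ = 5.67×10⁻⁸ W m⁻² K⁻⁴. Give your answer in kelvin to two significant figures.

The baseline emission temperature is T_e = 210.4 K.
The change in absorbed flux is Δ[S(1−α)/4] = −SΔα/4 = -4.726 W m⁻².
The Planck feedback parameter is 4σT_e³ = 2.114 W m⁻²/K.
Hence the no-feedback warming is ΔF/(4σT_e³) = -2.24 K.

-2.2 kelvin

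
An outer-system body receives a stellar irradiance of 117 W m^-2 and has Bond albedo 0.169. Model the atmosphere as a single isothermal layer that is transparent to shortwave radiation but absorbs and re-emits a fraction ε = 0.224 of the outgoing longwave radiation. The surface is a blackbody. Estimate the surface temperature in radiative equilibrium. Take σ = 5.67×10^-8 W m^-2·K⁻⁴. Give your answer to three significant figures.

At the top of the atmosphere, σT_e⁴ = S(1−α)/4 = 24.31 W m^-2, giving T_e = 143.9 K.
Surface balance with a leaky layer gives σT_s⁴ = σT_e⁴·2/(2−ε), so T_s = T_e·[2/(2−0.224)]^(1/4) = 148.2 K.

148 K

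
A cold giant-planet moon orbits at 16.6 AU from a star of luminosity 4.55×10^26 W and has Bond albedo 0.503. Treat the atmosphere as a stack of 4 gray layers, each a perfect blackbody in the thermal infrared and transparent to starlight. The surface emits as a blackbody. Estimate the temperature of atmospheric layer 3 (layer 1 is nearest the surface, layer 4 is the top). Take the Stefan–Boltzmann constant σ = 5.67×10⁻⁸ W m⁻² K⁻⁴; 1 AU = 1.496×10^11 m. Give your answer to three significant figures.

71.2 K

d = 16.6 × 1.496×10^11 m = 2.483×10^12 m.
Flux at the orbit: S = L/(4πd²) = 4.55×10^26/(4π·(2.48×10^12)²) = 5.871 W m⁻².
The effective emission temperature is T_e = [S(1−α)/(4σ)]^¼ = 59.89 K.
The net upward flux σT_e⁴ is constant between every pair of levels, so T_k⁴ = (N+1−k)T_e⁴.
With k = 3: T_3 = (4+1−3)^¼·59.89 K = 71.22 K.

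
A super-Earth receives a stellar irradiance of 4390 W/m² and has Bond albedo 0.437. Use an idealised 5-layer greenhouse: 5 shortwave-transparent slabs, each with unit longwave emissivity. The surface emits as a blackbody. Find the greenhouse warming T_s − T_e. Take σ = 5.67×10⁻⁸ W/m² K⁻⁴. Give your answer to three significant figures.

OLR = S(1−α)/4 = 617.9 W/m²; the top layer radiates at T_e = 323.1 K.
T_s = (N+1)^(1/4)·T_e = 505.7 K.
So the greenhouse effect raises the surface by 505.7 − 323.1 = 182.6 K.

183 K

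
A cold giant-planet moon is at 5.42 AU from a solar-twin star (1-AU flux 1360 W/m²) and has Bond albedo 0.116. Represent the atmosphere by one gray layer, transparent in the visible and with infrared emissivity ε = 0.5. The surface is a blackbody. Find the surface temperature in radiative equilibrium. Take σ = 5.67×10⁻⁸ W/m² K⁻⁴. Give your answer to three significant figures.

By the inverse-square law, S = 1360/5.42² = 46.30 W/m².
The planet radiates to space at T_e = [S(1−α)/(4σ)]^(1/4) = 115.9 K.
For a single slab of emissivity ε, T_s⁴ = 2T_e⁴/(2−ε); thus T_s = 115.9·(1.333)^(1/4) = 124.5 K.

125 K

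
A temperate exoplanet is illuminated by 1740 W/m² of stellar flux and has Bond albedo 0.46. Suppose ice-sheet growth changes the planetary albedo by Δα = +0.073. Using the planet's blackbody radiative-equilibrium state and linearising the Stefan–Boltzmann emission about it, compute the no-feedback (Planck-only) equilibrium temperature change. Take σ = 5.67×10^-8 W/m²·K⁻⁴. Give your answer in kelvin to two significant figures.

The baseline emission temperature is T_e = 253.7 K.
The change in absorbed flux is Δ[S(1−α)/4] = −SΔα/4 = -31.75 W/m².
Linearising σT⁴ gives d(σT⁴)/dT = 4σT_e³ = 3.704 W/m² per K.
ΔT₀ = ΔF/λ_P = -31.75/3.704 = -8.57 K.

-8.6 K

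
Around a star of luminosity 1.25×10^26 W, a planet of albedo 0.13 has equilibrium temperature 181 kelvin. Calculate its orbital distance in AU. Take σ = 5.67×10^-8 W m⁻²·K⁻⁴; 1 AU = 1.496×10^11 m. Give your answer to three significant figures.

Required flux: S = 4σT⁴/(1−α) = 279.8 W m⁻².
Then d = [L/(4πS)]^(1/2) = 1.886×10^11 m, i.e. 1.260 AU.

1.26 AU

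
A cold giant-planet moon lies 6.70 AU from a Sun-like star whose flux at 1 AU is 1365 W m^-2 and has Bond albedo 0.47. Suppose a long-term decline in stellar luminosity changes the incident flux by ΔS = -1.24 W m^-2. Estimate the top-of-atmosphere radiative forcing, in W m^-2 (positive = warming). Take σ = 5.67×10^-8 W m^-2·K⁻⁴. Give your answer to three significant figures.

-0.164 W m^-2

Flux at the orbit: S = 1365/(6.70)² = 30.41 W m^-2.
Only a fraction (1−α) is absorbed and it's spread over 4πR², so ΔF = (1−α)ΔS/4 = -0.1643 W m^-2.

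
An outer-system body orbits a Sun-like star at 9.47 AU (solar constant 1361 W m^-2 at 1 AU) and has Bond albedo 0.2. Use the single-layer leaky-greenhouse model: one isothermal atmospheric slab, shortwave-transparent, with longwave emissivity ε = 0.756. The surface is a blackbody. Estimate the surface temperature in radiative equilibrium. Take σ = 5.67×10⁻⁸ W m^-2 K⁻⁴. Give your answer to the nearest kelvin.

Flux at the orbit: S = 1361/(9.47)² = 15.18 W m^-2.
The planet radiates to space at T_e = [S(1−α)/(4σ)]^(1/4) = 85.54 K.
For a single slab of emissivity ε, T_s⁴ = 2T_e⁴/(2−ε); thus T_s = 85.54·(1.608)^(1/4) = 96.32 K.

96 K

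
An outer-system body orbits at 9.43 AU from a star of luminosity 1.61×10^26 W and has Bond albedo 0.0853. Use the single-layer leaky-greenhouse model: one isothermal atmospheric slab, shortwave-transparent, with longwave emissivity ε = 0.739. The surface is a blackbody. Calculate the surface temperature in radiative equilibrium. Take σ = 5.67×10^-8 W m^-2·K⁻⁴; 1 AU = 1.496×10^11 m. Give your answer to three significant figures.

d = 9.43 × 1.496×10^11 m = 1.411×10^12 m.
Flux at the orbit: S = L/(4πd²) = 1.61×10^26/(4π·(1.41×10^12)²) = 6.438 W m^-2.
Effective emission temperature (TOA balance): σT_e⁴ = S(1−α)/4 = 1.472 W m^-2 → T_e = 71.38 K.
Surface balance with a leaky layer gives σT_s⁴ = σT_e⁴·2/(2−ε), so T_s = T_e·[2/(2−0.739)]^(1/4) = 80.11 K.

80.1 K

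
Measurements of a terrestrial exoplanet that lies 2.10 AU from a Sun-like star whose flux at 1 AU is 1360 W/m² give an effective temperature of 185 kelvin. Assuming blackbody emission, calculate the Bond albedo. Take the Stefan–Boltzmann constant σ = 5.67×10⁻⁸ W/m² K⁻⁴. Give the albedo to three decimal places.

0.139

Irradiance scales as 1/d², so S = 1360 W/m² × (1/2.10)² = 308.4 W/m².
From σT⁴ = S(1−α)/4 we invert for α: 1−α = 4σT⁴/S.
σT⁴ = 66.42 W/m², so 4σT⁴ = 265.7 W/m².
Hence α = 1 − 265.7/308.4 = 0.1386.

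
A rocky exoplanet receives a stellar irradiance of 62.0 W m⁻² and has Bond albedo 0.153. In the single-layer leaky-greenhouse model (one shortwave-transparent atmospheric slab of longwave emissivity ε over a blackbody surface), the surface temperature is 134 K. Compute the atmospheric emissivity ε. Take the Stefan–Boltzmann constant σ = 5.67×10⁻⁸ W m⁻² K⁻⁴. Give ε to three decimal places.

0.564

TOA balance gives T_e = 123.4 K.
Since (2−ε)/2 = (T_e/T_s)⁴ = 0.7181, ε = 0.5637.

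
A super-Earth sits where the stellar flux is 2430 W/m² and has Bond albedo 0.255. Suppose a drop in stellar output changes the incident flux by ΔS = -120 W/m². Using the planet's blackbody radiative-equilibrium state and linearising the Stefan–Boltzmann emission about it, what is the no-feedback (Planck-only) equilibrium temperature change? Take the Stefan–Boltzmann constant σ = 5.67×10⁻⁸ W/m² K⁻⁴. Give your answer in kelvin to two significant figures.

-3.7 K

The baseline emission temperature is T_e = 298.9 K.
Only a fraction (1−α) is absorbed and it's spread over 4πR², so ΔF = (1−α)ΔS/4 = -22.35 W/m².
Linearising σT⁴ gives d(σT⁴)/dT = 4σT_e³ = 6.057 W/m² per K.
Hence the no-feedback warming is ΔF/(4σT_e³) = -3.69 K.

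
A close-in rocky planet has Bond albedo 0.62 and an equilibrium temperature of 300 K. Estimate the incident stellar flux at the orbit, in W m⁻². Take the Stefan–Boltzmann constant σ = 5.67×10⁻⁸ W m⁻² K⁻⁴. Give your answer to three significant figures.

Invert the energy balance for S: S = 4σT⁴/(1−α).
σT⁴ = 5.67×10⁻⁸·(300)⁴ = 459.3 W m⁻².
So S = 4×459.3/(1−0.62) = 4834 W m⁻².

4830 W m⁻²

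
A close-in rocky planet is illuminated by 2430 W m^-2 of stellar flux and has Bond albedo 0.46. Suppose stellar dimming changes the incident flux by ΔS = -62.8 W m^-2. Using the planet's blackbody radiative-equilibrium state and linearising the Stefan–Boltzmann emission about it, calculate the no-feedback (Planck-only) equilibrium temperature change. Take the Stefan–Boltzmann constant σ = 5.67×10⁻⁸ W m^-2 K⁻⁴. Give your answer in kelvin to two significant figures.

Reference equilibrium: T_e = [S(1−α)/(4σ)]^(1/4) = 275.8 K.
ΔF = Δ[S(1−α)]/4 = (1−0.46)·-62.8/4 = -8.478 W m^-2.
Linearising σT⁴ gives d(σT⁴)/dT = 4σT_e³ = 4.758 W m^-2 per K.
ΔT₀ = ΔF/λ_P = -8.478/4.758 = -1.78 K.

-1.8 K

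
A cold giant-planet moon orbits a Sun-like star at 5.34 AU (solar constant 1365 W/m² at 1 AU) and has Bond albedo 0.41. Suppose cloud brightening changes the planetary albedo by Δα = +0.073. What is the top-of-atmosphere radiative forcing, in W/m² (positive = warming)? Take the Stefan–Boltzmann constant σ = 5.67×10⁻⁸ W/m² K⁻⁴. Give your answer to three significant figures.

-0.874 W/m²

Irradiance scales as 1/d², so S = 1365 W/m² × (1/5.34)² = 47.87 W/m².
TOA radiative forcing: ΔF = −S·Δα/4 = −47.87·(+0.073)/4 = -0.8736 W/m².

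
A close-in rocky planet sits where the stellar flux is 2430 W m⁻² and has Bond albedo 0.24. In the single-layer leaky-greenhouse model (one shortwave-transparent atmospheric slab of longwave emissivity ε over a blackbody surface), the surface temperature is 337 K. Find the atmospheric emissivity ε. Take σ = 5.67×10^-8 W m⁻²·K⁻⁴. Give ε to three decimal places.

Effective temperature: T_e = [S(1−α)/(4σ)]^(1/4) = 300.4 K.
Inverting T_s⁴ = 2T_e⁴/(2−ε): (T_e/T_s)⁴ = 0.6313, so ε = 2(1 − 0.6313) = 0.7373.

0.737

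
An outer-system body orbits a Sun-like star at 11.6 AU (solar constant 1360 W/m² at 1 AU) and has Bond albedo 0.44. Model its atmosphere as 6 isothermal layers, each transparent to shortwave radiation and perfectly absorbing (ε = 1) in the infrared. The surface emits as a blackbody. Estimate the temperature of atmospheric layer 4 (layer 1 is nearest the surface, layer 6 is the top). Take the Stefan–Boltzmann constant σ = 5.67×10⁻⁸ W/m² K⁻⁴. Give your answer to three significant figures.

93.0 kelvin

Flux at the orbit: S = 1360/(11.6)² = 10.11 W/m².
Top-of-atmosphere balance: σT_e⁴ = S(1−α)/4 = 1.415 W/m² → T_e = 70.68 K.
Each opaque layer satisfies 2T_j⁴ = T_{j−1}⁴ + T_{j+1}⁴, giving T_k⁴ = (N+1−k)T_e⁴.
T_4 = (3)^(1/4)·70.68 = 93.02 K.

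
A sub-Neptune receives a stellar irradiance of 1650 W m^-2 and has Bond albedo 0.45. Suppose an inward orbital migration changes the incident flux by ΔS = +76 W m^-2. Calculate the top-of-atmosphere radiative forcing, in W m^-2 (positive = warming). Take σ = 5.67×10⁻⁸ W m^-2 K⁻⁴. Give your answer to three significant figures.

10.5 W m^-2

ΔF = Δ[S(1−α)]/4 = (1−0.45)·+76/4 = 10.45 W m^-2.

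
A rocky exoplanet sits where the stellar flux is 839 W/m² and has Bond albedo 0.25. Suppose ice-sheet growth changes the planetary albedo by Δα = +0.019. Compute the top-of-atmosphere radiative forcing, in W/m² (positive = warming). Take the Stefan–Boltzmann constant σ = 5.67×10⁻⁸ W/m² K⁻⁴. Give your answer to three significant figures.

-3.99 W/m²

The change in absorbed flux is Δ[S(1−α)/4] = −SΔα/4 = -3.985 W/m².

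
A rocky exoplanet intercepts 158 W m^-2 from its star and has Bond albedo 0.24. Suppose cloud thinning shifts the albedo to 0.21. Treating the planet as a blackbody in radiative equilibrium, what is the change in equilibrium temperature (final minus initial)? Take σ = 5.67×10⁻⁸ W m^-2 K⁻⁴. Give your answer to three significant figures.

1.48 kelvin

Initial: T₁ = [S(1−0.24)/(4σ)]^(1/4) = 151.7 K.
After:  T₂ = [158.0·0.79/(4σ)]^(1/4) = 153.2 K.
ΔT = T₂ − T₁ = 1.475 K.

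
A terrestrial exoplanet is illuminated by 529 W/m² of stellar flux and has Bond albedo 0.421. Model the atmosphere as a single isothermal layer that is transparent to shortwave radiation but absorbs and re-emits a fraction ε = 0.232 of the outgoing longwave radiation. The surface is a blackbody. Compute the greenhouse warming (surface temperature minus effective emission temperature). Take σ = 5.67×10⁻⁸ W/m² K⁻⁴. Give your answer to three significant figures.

Effective emission temperature (TOA balance): σT_e⁴ = S(1−α)/4 = 76.57 W/m² → T_e = 191.7 K.
For a single slab of emissivity ε, T_s⁴ = 2T_e⁴/(2−ε); thus T_s = 191.7·(1.131)^(1/4) = 197.7 K.
T_s − T_e = 197.7 − 191.7 = 6.001 K.

6.00 K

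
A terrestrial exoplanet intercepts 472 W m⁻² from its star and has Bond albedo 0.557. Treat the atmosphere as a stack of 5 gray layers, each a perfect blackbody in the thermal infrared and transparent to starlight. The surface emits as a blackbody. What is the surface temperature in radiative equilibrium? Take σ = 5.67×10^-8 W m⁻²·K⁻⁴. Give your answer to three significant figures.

Top-of-atmosphere balance: σT_e⁴ = S(1−α)/4 = 52.27 W m⁻² → T_e = 174.3 K.
Layer-by-layer balance gives σT_s⁴ = (N+1)σT_e⁴, so T_s = 6^¼·174.3 = 272.7 K.

273 K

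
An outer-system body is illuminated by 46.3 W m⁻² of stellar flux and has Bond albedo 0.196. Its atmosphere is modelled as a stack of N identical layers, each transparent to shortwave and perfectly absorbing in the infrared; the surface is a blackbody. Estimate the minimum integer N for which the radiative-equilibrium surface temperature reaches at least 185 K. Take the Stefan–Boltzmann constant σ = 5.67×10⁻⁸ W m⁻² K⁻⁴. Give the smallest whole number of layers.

The effective emission temperature is T_e = [S(1−α)/(4σ)]^¼ = 113.2 K.
Need (N+1)T_e⁴ ≥ T_s⁴, i.e. N+1 ≥ (185/113.2)⁴ = 7.137.
Rounding up, N = 7.

7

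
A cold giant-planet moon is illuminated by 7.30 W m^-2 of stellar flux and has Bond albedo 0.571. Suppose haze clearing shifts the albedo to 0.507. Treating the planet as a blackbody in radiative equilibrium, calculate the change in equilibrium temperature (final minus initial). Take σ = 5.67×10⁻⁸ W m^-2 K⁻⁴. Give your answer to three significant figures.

2.16 K

Initial: T₁ = [S(1−0.571)/(4σ)]^(1/4) = 60.96 K.
Final:   T₂ = [S(1−0.507)/(4σ)]^(1/4) = 63.11 K.
ΔT = T₂ − T₁ = 2.156 K.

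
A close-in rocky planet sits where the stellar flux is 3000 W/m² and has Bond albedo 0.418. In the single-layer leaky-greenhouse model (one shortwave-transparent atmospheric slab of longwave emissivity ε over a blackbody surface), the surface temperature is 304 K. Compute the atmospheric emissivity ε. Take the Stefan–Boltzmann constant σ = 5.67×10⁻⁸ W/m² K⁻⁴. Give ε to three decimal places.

0.197

TOA balance gives T_e = 296.2 K.
Since (2−ε)/2 = (T_e/T_s)⁴ = 0.9014, ε = 0.1972.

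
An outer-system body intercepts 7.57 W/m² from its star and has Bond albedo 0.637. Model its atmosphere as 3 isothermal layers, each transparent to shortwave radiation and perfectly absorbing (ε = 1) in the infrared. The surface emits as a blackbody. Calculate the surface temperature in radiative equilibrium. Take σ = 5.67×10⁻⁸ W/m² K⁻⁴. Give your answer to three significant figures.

83.4 K

The effective emission temperature is T_e = [S(1−α)/(4σ)]^¼ = 59.00 K.
For an N-layer opaque stack, T_s⁴ = (N+1)T_e⁴, hence T_s = (4)^(1/4)×59.00 K = 83.44 K.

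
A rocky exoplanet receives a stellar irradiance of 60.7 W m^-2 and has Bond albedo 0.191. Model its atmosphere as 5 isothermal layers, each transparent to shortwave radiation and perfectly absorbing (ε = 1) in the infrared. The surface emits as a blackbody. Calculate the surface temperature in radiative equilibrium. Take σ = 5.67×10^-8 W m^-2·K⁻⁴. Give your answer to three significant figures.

The effective emission temperature is T_e = [S(1−α)/(4σ)]^¼ = 121.3 K.
For an N-layer opaque stack, T_s⁴ = (N+1)T_e⁴, hence T_s = (6)^(1/4)×121.3 K = 189.9 K.

190 K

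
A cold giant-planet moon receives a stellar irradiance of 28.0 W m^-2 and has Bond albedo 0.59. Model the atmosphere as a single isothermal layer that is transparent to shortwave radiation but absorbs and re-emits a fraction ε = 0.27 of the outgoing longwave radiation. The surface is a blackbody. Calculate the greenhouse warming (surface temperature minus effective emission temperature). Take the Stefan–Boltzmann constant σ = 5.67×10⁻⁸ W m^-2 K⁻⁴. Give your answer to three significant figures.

3.11 kelvin

At the top of the atmosphere, σT_e⁴ = S(1−α)/4 = 2.870 W m^-2, giving T_e = 84.35 K.
For a single slab of emissivity ε, T_s⁴ = 2T_e⁴/(2−ε); thus T_s = 84.35·(1.156)^(1/4) = 87.46 K.
The atmosphere warms the surface by 3.114 K.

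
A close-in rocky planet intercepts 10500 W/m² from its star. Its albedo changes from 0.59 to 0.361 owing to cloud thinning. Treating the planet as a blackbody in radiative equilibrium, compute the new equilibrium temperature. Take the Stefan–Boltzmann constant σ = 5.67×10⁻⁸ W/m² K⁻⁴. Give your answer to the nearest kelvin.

With the new albedo, S(1−α₂)/4 = 1677 W/m², so T₂ = 414.7 K.

415 kelvin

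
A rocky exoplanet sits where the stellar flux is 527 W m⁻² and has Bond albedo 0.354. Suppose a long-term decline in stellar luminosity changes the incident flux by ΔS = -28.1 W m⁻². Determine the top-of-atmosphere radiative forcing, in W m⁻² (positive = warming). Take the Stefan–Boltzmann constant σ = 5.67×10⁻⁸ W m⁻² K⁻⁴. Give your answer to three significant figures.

-4.54 W m⁻²

Only a fraction (1−α) is absorbed and it's spread over 4πR², so ΔF = (1−α)ΔS/4 = -4.538 W m⁻².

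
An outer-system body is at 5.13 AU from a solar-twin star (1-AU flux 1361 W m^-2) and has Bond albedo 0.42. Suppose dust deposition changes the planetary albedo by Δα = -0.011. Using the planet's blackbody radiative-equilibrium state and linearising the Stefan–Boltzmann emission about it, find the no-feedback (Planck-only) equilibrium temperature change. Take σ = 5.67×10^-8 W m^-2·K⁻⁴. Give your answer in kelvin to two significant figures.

Flux at the orbit: S = 1361/(5.13)² = 51.72 W m^-2.
The baseline emission temperature is T_e = 107.2 K.
ΔF = −(S/4)Δα = −(51.72/4)×(-0.011) = 0.1422 W m^-2.
Linearising σT⁴ gives d(σT⁴)/dT = 4σT_e³ = 0.2797 W m^-2 per K.
ΔT₀ = ΔF/λ_P = 0.1422/0.2797 = 0.508 K.

0.51 K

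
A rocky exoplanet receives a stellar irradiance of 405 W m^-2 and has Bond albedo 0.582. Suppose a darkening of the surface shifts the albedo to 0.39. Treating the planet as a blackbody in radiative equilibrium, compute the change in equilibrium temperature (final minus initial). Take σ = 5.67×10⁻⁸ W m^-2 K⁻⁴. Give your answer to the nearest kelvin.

Initial: T₁ = [S(1−0.582)/(4σ)]^(1/4) = 165.3 K.
With α = 0.39, T₂ = 181.7 K.
Change: 181.7 − 165.3 = 16.38 K.

16 kelvin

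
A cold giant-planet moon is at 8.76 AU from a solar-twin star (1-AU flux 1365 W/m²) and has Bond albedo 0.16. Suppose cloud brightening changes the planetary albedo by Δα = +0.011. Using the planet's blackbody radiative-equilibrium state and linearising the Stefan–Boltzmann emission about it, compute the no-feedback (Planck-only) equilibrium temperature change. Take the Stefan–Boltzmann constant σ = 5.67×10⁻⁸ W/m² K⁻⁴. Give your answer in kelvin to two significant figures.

-0.29 kelvin

Flux at the orbit: S = 1365/(8.76)² = 17.79 W/m².
Reference equilibrium: T_e = [S(1−α)/(4σ)]^(1/4) = 90.09 K.
The change in absorbed flux is Δ[S(1−α)/4] = −SΔα/4 = -0.04892 W/m².
Planck response: λ_P = 4σT_e³ = 4·5.67×10⁻⁸·(90.09)³ = 0.1658 W/m²/K.
ΔT₀ = ΔF/λ_P = -0.04892/0.1658 = -0.295 K.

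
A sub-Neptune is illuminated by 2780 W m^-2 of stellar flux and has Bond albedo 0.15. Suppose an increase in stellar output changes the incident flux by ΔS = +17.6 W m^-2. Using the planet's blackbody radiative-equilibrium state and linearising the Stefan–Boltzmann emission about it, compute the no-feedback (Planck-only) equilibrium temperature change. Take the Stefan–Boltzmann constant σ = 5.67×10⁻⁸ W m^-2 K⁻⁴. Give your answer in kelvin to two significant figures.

0.51 K

The baseline emission temperature is T_e = 319.5 K.
Only a fraction (1−α) is absorbed and it's spread over 4πR², so ΔF = (1−α)ΔS/4 = 3.740 W m^-2.
Linearising σT⁴ gives d(σT⁴)/dT = 4σT_e³ = 7.396 W m^-2 per K.
ΔT₀ = ΔF/λ_P = 3.740/7.396 = 0.506 K.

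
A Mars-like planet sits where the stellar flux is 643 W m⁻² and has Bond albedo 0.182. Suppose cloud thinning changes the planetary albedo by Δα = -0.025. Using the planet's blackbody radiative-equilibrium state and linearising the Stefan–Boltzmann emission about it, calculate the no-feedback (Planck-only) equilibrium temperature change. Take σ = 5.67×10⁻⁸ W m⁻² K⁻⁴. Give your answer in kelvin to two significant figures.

The baseline emission temperature is T_e = 219.4 K.
The change in absorbed flux is Δ[S(1−α)/4] = −SΔα/4 = 4.019 W m⁻².
Planck response: λ_P = 4σT_e³ = 4·5.67×10⁻⁸·(219.4)³ = 2.397 W m⁻²/K.
Hence the no-feedback warming is ΔF/(4σT_e³) = 1.68 K.

1.7 K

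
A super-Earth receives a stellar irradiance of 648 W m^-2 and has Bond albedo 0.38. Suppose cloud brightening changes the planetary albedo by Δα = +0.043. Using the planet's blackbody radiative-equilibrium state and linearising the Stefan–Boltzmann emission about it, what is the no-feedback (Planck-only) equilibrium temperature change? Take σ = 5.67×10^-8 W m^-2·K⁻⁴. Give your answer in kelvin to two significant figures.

-3.6 kelvin

Reference equilibrium: T_e = [S(1−α)/(4σ)]^(1/4) = 205.2 K.
The change in absorbed flux is Δ[S(1−α)/4] = −SΔα/4 = -6.966 W m^-2.
Linearising σT⁴ gives d(σT⁴)/dT = 4σT_e³ = 1.958 W m^-2 per K.
Hence the no-feedback warming is ΔF/(4σT_e³) = -3.56 K.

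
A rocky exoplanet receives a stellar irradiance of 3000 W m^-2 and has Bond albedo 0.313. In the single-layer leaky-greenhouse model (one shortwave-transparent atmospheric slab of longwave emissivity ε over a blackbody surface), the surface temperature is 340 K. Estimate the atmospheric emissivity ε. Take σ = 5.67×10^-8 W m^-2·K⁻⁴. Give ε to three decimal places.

First, T_e = [3000·(1−0.313)/(4σ)]^(1/4) = 308.8 K.
Since (2−ε)/2 = (T_e/T_s)⁴ = 0.6800, ε = 0.6400.

0.640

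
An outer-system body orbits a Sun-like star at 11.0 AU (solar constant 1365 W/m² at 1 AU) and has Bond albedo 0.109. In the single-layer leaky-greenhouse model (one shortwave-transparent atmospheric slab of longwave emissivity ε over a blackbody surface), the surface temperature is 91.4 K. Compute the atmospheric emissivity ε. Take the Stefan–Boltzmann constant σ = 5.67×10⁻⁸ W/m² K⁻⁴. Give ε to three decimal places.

0.730

By the inverse-square law, S = 1365/11.0² = 11.28 W/m².
TOA balance gives T_e = 81.59 K.
Since (2−ε)/2 = (T_e/T_s)⁴ = 0.6350, ε = 0.7299.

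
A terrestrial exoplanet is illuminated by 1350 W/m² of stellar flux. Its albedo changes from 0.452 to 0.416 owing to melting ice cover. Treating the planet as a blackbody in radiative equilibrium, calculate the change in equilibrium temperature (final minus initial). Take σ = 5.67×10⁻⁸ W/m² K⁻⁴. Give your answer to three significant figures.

3.83 kelvin

Before: T₁ = [1350·0.548/(4σ)]^(1/4) = 239.0 K.
With α = 0.416, T₂ = 242.8 K.
ΔT = T₂ − T₁ = 3.832 K.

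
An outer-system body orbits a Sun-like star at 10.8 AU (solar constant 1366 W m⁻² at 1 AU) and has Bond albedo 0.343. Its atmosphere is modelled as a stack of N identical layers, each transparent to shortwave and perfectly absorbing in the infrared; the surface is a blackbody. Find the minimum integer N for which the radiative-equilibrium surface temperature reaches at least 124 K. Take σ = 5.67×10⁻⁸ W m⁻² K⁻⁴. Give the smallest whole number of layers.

Irradiance scales as 1/d², so S = 1366 W m⁻² × (1/10.8)² = 11.71 W m⁻².
Top-of-atmosphere balance: σT_e⁴ = S(1−α)/4 = 1.924 W m⁻² → T_e = 76.32 K.
Since T_s⁴ = (N+1)T_e⁴, we need N ≥ (T_s/T_e)⁴ − 1 = 5.969.
So N ≥ 5.969; the smallest integer is N = 6.

6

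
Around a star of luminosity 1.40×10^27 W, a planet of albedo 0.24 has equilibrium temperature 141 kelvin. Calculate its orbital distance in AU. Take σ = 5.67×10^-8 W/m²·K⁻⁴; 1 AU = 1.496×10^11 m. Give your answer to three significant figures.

Energy balance gives S = 4σT⁴/(1−α) = 118.0 W/m².
From L = 4πd²S, d = √(1.40×10^27/(4π·118.0)) = 9.719×10^11 m = 6.496 AU.

6.50 AU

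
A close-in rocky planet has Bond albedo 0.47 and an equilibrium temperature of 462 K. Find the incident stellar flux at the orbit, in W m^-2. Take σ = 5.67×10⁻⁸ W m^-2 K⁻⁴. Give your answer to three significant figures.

19500 W m^-2

From S(1−α)/4 = σT⁴: S = 4σT⁴/(1−α).
The emitted flux is σT⁴ = 2583 W m^-2.
So S = 4×2583/(1−0.47) = 19500 W m^-2.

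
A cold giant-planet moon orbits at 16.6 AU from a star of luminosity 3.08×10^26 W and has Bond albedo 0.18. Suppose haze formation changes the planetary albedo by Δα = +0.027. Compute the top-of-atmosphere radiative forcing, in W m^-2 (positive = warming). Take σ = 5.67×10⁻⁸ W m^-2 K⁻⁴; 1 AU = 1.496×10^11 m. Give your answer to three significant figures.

-0.0268 W m^-2

d = 16.6 × 1.496×10^11 m = 2.483×10^12 m.
S = L/(4πd²) = 3.974 W m^-2.
The change in absorbed flux is Δ[S(1−α)/4] = −SΔα/4 = -0.02683 W m^-2.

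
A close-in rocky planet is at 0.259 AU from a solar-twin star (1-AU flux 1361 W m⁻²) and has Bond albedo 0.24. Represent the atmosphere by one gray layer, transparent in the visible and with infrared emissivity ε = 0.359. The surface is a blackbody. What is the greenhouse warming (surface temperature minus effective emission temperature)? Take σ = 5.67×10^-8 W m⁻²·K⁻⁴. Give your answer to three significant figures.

Flux at the orbit: S = 1361/(0.259)² = 20290 W m⁻².
Effective emission temperature (TOA balance): σT_e⁴ = S(1−α)/4 = 3855 W m⁻² → T_e = 510.6 K.
Surface balance with a leaky layer gives σT_s⁴ = σT_e⁴·2/(2−ε), so T_s = T_e·[2/(2−0.359)]^(1/4) = 536.5 K.
T_s − T_e = 536.5 − 510.6 = 25.89 K.

25.9 K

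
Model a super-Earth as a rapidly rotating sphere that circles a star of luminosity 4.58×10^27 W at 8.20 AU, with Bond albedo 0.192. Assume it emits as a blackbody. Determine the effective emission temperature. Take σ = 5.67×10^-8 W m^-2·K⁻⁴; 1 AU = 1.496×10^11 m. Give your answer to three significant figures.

d = 8.20 × 1.496×10^11 m = 1.227×10^12 m.
S = L/(4πd²) = 242.2 W m^-2.
Averaging over the sphere, the absorbed flux is S(1−α)/4 = 48.92 W m^-2.
Balancing against σT⁴: T = (48.92/5.67×10⁻⁸)^(1/4) = 171.4 K.

171 kelvin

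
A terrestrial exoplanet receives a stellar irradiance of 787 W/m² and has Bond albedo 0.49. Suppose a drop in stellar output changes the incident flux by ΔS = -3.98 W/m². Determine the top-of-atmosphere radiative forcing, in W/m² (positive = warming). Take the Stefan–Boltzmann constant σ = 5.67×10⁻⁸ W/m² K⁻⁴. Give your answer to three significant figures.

-0.507 W/m²

TOA radiative forcing: ΔF = (1−α)ΔS/4 = 0.51·(-3.98)/4 = -0.5074 W/m².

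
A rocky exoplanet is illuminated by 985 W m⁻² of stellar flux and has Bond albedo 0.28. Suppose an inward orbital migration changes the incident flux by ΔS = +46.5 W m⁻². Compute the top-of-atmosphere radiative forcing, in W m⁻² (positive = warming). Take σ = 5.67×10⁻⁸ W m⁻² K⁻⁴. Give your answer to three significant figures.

ΔF = Δ[S(1−α)]/4 = (1−0.28)·+46.5/4 = 8.370 W m⁻².

8.37 W m⁻²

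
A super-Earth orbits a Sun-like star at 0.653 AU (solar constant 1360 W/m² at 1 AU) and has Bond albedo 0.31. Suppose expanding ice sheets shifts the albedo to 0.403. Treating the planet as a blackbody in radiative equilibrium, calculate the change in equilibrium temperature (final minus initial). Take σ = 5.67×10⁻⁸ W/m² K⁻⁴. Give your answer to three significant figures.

-11.2 K

Irradiance scales as 1/d², so S = 1360 W/m² × (1/0.653)² = 3189 W/m².
With α = 0.31, T₁ = 313.9 K.
Final:   T₂ = [S(1−0.403)/(4σ)]^(1/4) = 302.7 K.
Change: 302.7 − 313.9 = -11.16 K.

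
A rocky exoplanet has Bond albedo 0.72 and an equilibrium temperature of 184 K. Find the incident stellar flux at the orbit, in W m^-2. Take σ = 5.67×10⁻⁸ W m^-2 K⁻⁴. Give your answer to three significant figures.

928 W m^-2

From S(1−α)/4 = σT⁴: S = 4σT⁴/(1−α).
The emitted flux is σT⁴ = 64.99 W m^-2.
So S = 4×64.99/(1−0.72) = 928.4 W m^-2.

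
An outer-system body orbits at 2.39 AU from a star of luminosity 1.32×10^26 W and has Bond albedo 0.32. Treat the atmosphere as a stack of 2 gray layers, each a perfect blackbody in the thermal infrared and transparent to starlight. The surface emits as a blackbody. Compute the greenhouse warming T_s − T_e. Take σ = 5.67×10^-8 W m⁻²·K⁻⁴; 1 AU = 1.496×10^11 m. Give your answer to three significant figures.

Orbital distance: d = 2.39 AU = 3.575×10^11 m.
S = L/(4πd²) = 82.17 W m⁻².
OLR = S(1−α)/4 = 13.97 W m⁻²; the top layer radiates at T_e = 125.3 K.
Surface: T_s = (3)^¼·T_e = 164.9 K.
Warming: T_s − T_e = 39.60 K.

39.6 kelvin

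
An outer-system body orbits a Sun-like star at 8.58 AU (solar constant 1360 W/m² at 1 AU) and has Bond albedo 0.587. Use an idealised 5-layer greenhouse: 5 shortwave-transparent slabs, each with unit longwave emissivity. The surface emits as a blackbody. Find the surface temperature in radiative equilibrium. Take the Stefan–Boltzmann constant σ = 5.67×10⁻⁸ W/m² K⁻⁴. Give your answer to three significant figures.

Flux at the orbit: S = 1360/(8.58)² = 18.47 W/m².
OLR = S(1−α)/4 = 1.907 W/m²; the top layer radiates at T_e = 76.16 K.
For an N-layer opaque stack, T_s⁴ = (N+1)T_e⁴, hence T_s = (6)^(1/4)×76.16 K = 119.2 K.

119 kelvin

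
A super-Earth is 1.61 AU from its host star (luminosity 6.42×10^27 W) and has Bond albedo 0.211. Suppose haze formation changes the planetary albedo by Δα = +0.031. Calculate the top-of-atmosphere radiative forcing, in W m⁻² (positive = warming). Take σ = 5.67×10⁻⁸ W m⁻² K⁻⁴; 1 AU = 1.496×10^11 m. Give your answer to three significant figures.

-68.3 W m⁻²

d = 1.61 × 1.496×10^11 m = 2.409×10^11 m.
S = L/(4πd²) = 8807 W m⁻².
TOA radiative forcing: ΔF = −S·Δα/4 = −8807·(+0.031)/4 = -68.25 W m⁻².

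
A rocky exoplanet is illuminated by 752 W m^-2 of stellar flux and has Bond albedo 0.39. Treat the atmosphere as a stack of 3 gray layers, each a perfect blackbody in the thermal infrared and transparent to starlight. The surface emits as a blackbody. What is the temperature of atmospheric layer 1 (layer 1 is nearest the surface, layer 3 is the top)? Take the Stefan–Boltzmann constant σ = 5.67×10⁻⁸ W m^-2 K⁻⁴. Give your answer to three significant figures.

279 K

Top-of-atmosphere balance: σT_e⁴ = S(1−α)/4 = 114.7 W m^-2 → T_e = 212.1 K.
Each opaque layer satisfies 2T_j⁴ = T_{j−1}⁴ + T_{j+1}⁴, giving T_k⁴ = (N+1−k)T_e⁴.
T_1 = (3)^(1/4)·212.1 = 279.1 K.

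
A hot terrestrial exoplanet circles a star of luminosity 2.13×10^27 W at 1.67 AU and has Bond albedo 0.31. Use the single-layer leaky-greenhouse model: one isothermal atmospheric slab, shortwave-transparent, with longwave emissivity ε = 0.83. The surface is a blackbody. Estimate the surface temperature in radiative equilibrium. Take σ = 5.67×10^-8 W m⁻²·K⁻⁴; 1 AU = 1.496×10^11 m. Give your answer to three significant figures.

345 K

d = 1.67 × 1.496×10^11 m = 2.498×10^11 m.
S = L/(4πd²) = 2716 W m⁻².
Effective emission temperature (TOA balance): σT_e⁴ = S(1−α)/4 = 468.4 W m⁻² → T_e = 301.5 K.
The surface balance (absorbed SW + ε·downward IR = σT_s⁴) with T_a⁴ = T_s⁴/2 reduces to T_s = T_e·[2/(2−ε)]^¼ = 344.7 K.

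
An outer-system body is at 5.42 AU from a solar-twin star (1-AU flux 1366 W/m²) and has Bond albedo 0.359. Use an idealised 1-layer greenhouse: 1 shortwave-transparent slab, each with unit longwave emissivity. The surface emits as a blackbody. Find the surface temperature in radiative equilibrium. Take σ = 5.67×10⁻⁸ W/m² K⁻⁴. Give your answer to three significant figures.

By the inverse-square law, S = 1366/5.42² = 46.50 W/m².
The effective emission temperature is T_e = [S(1−α)/(4σ)]^¼ = 107.1 K.
Layer-by-layer balance gives σT_s⁴ = (N+1)σT_e⁴, so T_s = 2^¼·107.1 = 127.3 K.

127 K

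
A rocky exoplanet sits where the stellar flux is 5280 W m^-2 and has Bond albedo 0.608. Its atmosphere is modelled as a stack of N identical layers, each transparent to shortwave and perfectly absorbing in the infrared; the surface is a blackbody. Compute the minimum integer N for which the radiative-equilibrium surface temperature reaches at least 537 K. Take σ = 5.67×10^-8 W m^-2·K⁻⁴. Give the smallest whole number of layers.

Top-of-atmosphere balance: σT_e⁴ = S(1−α)/4 = 517.4 W m^-2 → T_e = 309.1 K.
Need (N+1)T_e⁴ ≥ T_s⁴, i.e. N+1 ≥ (537/309.1)⁴ = 9.112.
So N ≥ 8.112; the smallest integer is N = 9.

9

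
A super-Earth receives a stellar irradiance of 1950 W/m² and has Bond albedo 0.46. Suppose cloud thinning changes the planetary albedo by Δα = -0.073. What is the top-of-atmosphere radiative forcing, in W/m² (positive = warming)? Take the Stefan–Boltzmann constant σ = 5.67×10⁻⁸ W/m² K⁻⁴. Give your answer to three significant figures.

35.6 W/m²

ΔF = −(S/4)Δα = −(1950/4)×(-0.073) = 35.59 W/m².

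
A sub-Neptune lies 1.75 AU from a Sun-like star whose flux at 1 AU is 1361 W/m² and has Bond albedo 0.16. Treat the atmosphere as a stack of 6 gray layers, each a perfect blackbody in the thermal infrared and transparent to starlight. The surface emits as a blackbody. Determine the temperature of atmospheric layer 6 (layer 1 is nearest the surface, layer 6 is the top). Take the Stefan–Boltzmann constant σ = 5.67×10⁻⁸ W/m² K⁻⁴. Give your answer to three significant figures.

201 K

By the inverse-square law, S = 1361/1.75² = 444.4 W/m².
The effective emission temperature is T_e = [S(1−α)/(4σ)]^¼ = 201.4 K.
The net upward flux σT_e⁴ is constant between every pair of levels, so T_k⁴ = (N+1−k)T_e⁴.
With k = 6: T_6 = (6+1−6)^¼·201.4 K = 201.4 K.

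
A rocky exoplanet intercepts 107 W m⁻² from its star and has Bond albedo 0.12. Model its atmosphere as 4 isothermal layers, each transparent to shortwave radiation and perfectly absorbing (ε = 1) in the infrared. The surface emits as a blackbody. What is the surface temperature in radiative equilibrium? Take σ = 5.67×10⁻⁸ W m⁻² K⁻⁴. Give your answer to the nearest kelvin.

The effective emission temperature is T_e = [S(1−α)/(4σ)]^¼ = 142.7 K.
For an N-layer opaque stack, T_s⁴ = (N+1)T_e⁴, hence T_s = (5)^(1/4)×142.7 K = 213.5 K.

213 K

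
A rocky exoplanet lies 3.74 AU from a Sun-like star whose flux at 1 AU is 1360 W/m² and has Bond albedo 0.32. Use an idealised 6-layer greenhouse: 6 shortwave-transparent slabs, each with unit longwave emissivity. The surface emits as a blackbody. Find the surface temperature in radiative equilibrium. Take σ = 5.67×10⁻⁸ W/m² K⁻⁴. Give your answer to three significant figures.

By the inverse-square law, S = 1360/3.74² = 97.23 W/m².
OLR = S(1−α)/4 = 16.53 W/m²; the top layer radiates at T_e = 130.7 K.
For an N-layer opaque stack, T_s⁴ = (N+1)T_e⁴, hence T_s = (7)^(1/4)×130.7 K = 212.5 K.

213 K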